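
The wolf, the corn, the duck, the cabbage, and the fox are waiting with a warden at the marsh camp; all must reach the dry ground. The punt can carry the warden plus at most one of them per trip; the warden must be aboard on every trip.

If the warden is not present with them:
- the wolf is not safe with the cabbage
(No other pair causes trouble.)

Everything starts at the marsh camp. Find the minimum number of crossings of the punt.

Counting alone: the warden can take at most 1 across per trip to the dry ground, so moving all 5 needs at least 5 loaded trips out, with a return between consecutive ones — at least 9 crossings.
The plan below uses exactly 9 crossings, so it is optimal:
1. Warden goes to the dry ground with the wolf.  [the marsh camp: the cabbage, the corn, the duck, the fox | the dry ground: the wolf]
2. Warden goes back to the marsh camp alone.  [the marsh camp: the cabbage, the corn, the duck, the fox | the dry ground: the wolf]
3. Warden goes to the dry ground with the corn.  [the marsh camp: the cabbage, the duck, the fox | the dry ground: the corn, the wolf]
4. Warden goes back to the marsh camp alone.  [the marsh camp: the cabbage, the duck, the fox | the dry ground: the corn, the wolf]
5. Warden goes to the dry ground with the duck.  [the marsh camp: the cabbage, the fox | the dry ground: the corn, the duck, the wolf]
6. Warden goes back to the marsh camp alone.  [the marsh camp: the cabbage, the fox | the dry ground: the corn, the duck, the wolf]
7. Warden goes to the dry ground with the fox.  [the marsh camp: the cabbage | the dry ground: the corn, the duck, the fox, the wolf]
8. Warden goes back to the marsh camp alone.  [the marsh camp: the cabbage | the dry ground: the corn, the duck, the fox, the wolf]
9. Warden goes to the dry ground with the cabbage.  [the marsh camp: — | the dry ground: the cabbage, the corn, the duck, the fox, the wolf]

9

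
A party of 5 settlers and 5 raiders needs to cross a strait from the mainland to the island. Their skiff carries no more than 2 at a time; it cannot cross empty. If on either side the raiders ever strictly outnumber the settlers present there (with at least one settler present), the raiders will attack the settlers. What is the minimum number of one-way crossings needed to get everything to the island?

impossible

Following every safe sequence of crossings from the start, the most of the 10 that can be at the island as the skiff arrives there on crossings 1, 3, 5, 7 is 2, 3, 4, 5 respectively; the best ever achieved is 5 of 10.
From crossing 9 on, no configuration arises that was not already reachable earlier: only 13 distinct safe configurations (who is on which side, and where the skiff is) can ever be reached, none of them has everyone across, and every continuation just revisits them. They are: 0 settlers + 0 raiders across (skiff back at the start); 0 settlers + 1 raider across (skiff there); 0 settlers + 1 raider across (skiff back at the start); 0 settlers + 2 raiders across (skiff there); 0 settlers + 2 raiders across (skiff back at the start); 0 settlers + 3 raiders across (skiff there); 0 settlers + 3 raiders across (skiff back at the start); 0 settlers + 4 raiders across (skiff there); 0 settlers + 4 raiders across (skiff back at the start); 0 settlers + 5 raiders across (skiff there); 1 settler + 1 raider across (skiff there); 1 settler + 1 raider across (skiff back at the start); 2 settlers + 2 raiders across (skiff there). So no valid plan exists.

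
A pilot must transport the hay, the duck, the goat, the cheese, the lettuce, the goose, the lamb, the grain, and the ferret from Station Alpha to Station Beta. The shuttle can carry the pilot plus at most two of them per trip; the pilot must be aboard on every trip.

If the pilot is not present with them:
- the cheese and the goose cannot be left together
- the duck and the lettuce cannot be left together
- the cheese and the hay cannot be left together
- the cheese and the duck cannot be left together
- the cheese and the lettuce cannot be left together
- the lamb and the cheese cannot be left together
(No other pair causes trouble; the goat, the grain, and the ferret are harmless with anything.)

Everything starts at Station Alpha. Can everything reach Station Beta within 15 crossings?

Yes — this plan uses 15 crossings (≤ 15):
1. Pilot goes to Station Beta with the cheese and the duck.  [Station Alpha: the ferret, the goat, the goose, the grain, the hay, the lamb, the lettuce | Station Beta: the cheese, the duck]
2. Pilot goes back to Station Alpha with the duck.  [Station Alpha: the duck, the ferret, the goat, the goose, the grain, the hay, the lamb, the lettuce | Station Beta: the cheese]
3. Pilot goes to Station Beta with the duck and the hay.  [Station Alpha: the ferret, the goat, the goose, the grain, the lamb, the lettuce | Station Beta: the cheese, the duck, the hay]
4. Pilot goes back to Station Alpha with the cheese.  [Station Alpha: the cheese, the ferret, the goat, the goose, the grain, the lamb, the lettuce | Station Beta: the duck, the hay]
5. Pilot goes to Station Beta with the cheese and the goat.  [Station Alpha: the ferret, the goose, the grain, the lamb, the lettuce | Station Beta: the cheese, the duck, the goat, the hay]
6. Pilot goes back to Station Alpha with the cheese.  [Station Alpha: the cheese, the ferret, the goose, the grain, the lamb, the lettuce | Station Beta: the duck, the goat, the hay]
7. Pilot goes to Station Beta with the cheese and the goose.  [Station Alpha: the ferret, the grain, the lamb, the lettuce | Station Beta: the cheese, the duck, the goat, the goose, the hay]
8. Pilot goes back to Station Alpha with the cheese.  [Station Alpha: the cheese, the ferret, the grain, the lamb, the lettuce | Station Beta: the duck, the goat, the goose, the hay]
9. Pilot goes to Station Beta with the cheese and the lamb.  [Station Alpha: the ferret, the grain, the lettuce | Station Beta: the cheese, the duck, the goat, the goose, the hay, the lamb]
10. Pilot goes back to Station Alpha with the cheese.  [Station Alpha: the cheese, the ferret, the grain, the lettuce | Station Beta: the duck, the goat, the goose, the hay, the lamb]
11. Pilot goes to Station Beta with the cheese and the grain.  [Station Alpha: the ferret, the lettuce | Station Beta: the cheese, the duck, the goat, the goose, the grain, the hay, the lamb]
12. Pilot goes back to Station Alpha with the cheese.  [Station Alpha: the cheese, the ferret, the lettuce | Station Beta: the duck, the goat, the goose, the grain, the hay, the lamb]
13. Pilot goes to Station Beta with the cheese and the ferret.  [Station Alpha: the lettuce | Station Beta: the cheese, the duck, the ferret, the goat, the goose, the grain, the hay, the lamb]
14. Pilot goes back to Station Alpha with the cheese.  [Station Alpha: the cheese, the lettuce | Station Beta: the duck, the ferret, the goat, the goose, the grain, the hay, the lamb]
15. Pilot goes to Station Beta with the cheese and the lettuce.  [Station Alpha: — | Station Beta: the cheese, the duck, the ferret, the goat, the goose, the grain, the hay, the lamb, the lettuce]

Yes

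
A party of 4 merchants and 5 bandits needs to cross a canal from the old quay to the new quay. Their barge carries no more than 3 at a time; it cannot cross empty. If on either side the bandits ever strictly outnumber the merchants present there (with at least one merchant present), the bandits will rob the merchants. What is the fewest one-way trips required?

impossible

The bandits already outnumber the merchants at the old quay before anyone moves, so the starting position itself is disallowed.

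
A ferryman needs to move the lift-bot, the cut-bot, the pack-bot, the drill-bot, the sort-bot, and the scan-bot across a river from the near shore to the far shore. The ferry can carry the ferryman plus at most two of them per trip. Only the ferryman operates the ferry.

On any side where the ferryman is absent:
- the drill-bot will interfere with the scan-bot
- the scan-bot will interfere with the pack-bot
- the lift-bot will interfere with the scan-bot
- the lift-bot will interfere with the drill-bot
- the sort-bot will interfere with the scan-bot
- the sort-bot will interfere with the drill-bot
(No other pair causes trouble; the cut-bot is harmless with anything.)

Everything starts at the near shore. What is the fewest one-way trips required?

9

Counting alone: the ferryman can take at most 2 across per trip to the far shore, so moving all 6 needs at least 3 loaded trips out, with a return between consecutive ones — at least 5 crossings.
The safety rule pushes this higher. Following every safe sequence of crossings, the most of the 6 that can be at the far shore as the ferry arrives there on crossings 5, 7 is 4, 5 respectively — never all 6.
So no plan with fewer than 9 crossings exists, and this one achieves 9:
1. Ferryman goes to the far shore with the drill-bot and the scan-bot.  [the near shore: the cut-bot, the lift-bot, the pack-bot, the sort-bot | the far shore: the drill-bot, the scan-bot]
2. Ferryman goes back to the near shore with the drill-bot.  [the near shore: the cut-bot, the drill-bot, the lift-bot, the pack-bot, the sort-bot | the far shore: the scan-bot]
3. Ferryman goes to the far shore with the lift-bot and the sort-bot.  [the near shore: the cut-bot, the drill-bot, the pack-bot | the far shore: the lift-bot, the scan-bot, the sort-bot]
4. Ferryman goes back to the near shore with the scan-bot.  [the near shore: the cut-bot, the drill-bot, the pack-bot, the scan-bot | the far shore: the lift-bot, the sort-bot]
5. Ferryman goes to the far shore with the cut-bot and the scan-bot.  [the near shore: the drill-bot, the pack-bot | the far shore: the cut-bot, the lift-bot, the scan-bot, the sort-bot]
6. Ferryman goes back to the near shore with the scan-bot.  [the near shore: the drill-bot, the pack-bot, the scan-bot | the far shore: the cut-bot, the lift-bot, the sort-bot]
7. Ferryman goes to the far shore with the drill-bot and the pack-bot.  [the near shore: the scan-bot | the far shore: the cut-bot, the drill-bot, the lift-bot, the pack-bot, the sort-bot]
8. Ferryman goes back to the near shore with the drill-bot.  [the near shore: the drill-bot, the scan-bot | the far shore: the cut-bot, the lift-bot, the pack-bot, the sort-bot]
9. Ferryman goes to the far shore with the drill-bot and the scan-bot.  [the near shore: — | the far shore: the cut-bot, the drill-bot, the lift-bot, the pack-bot, the scan-bot, the sort-bot]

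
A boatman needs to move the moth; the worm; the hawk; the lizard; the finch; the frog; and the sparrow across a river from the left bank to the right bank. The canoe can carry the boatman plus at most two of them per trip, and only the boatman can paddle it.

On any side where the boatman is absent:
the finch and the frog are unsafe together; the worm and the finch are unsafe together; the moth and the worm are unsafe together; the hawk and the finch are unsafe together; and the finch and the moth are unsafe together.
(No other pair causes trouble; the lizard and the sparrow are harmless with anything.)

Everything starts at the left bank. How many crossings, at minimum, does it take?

11

Counting alone: the boatman can take at most 2 across per trip to the right bank, so moving all 7 needs at least 4 loaded trips out, with a return between consecutive ones — at least 7 crossings.
The safety rule pushes this higher. Following every safe sequence of crossings, the most of the 7 that can be at the right bank as the canoe arrives there on crossings 7, 9 is 5, 6 respectively — never all 7.
So no plan with fewer than 11 crossings exists, and this one achieves 11:
1. Boatman goes to the right bank with the finch and the moth.
2. Boatman goes back to the left bank with the moth.
3. Boatman goes to the right bank with the hawk and the moth.
4. Boatman goes back to the left bank with the finch.
5. Boatman goes to the right bank with the frog and the worm.
6. Boatman goes back to the left bank with the moth.
7. Boatman goes to the right bank with the lizard and the moth.
8. Boatman goes back to the left bank with the moth.
9. Boatman goes to the right bank with the moth and the sparrow.
10. Boatman goes back to the left bank with the moth.
11. Boatman goes to the right bank with the finch and the moth.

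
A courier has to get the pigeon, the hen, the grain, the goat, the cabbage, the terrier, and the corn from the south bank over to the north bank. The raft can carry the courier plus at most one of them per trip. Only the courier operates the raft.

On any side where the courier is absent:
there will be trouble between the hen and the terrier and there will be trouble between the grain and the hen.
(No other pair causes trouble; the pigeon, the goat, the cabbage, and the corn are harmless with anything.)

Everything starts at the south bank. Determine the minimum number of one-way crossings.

Counting alone: the courier can take at most 1 across per trip to the north bank, so moving all 7 needs at least 7 loaded trips out, with a return between consecutive ones — at least 13 crossings.
The safety rule pushes this higher. Following every safe sequence of crossings, the most of the 7 that can be at the north bank as the raft arrives there on crossing 13 is 6 — never all 7.
So no plan with fewer than 15 crossings exists, and this one achieves 15:
1. Courier goes to the north bank with the hen.
2. Courier goes back to the south bank alone.
3. Courier goes to the north bank with the pigeon.
4. Courier goes back to the south bank alone.
5. Courier goes to the north bank with the grain.
6. Courier goes back to the south bank with the hen.
7. Courier goes to the north bank with the terrier.
8. Courier goes back to the south bank alone.
9. Courier goes to the north bank with the goat.
10. Courier goes back to the south bank alone.
11. Courier goes to the north bank with the cabbage.
12. Courier goes back to the south bank alone.
13. Courier goes to the north bank with the corn.
14. Courier goes back to the south bank alone.
15. Courier goes to the north bank with the hen.

15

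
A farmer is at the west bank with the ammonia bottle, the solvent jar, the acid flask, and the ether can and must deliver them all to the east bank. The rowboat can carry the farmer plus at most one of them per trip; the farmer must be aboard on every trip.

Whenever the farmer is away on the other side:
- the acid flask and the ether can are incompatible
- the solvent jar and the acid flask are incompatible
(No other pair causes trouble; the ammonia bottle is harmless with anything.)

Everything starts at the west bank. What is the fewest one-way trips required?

9

Counting alone: the farmer can take at most 1 across per trip to the east bank, so moving all 4 needs at least 4 loaded trips out, with a return between consecutive ones — at least 7 crossings.
The safety rule pushes this higher. Following every safe sequence of crossings, the most of the 4 that can be at the east bank as the rowboat arrives there on crossing 7 is 3 — never all 4.
So no plan with fewer than 9 crossings exists, and this one achieves 9:
1. Farmer goes to the east bank with the acid flask.  [the west bank: the ammonia bottle, the ether can, the solvent jar | the east bank: the acid flask]
2. Farmer goes back to the west bank alone.  [the west bank: the ammonia bottle, the ether can, the solvent jar | the east bank: the acid flask]
3. Farmer goes to the east bank with the ammonia bottle.  [the west bank: the ether can, the solvent jar | the east bank: the acid flask, the ammonia bottle]
4. Farmer goes back to the west bank alone.  [the west bank: the ether can, the solvent jar | the east bank: the acid flask, the ammonia bottle]
5. Farmer goes to the east bank with the solvent jar.  [the west bank: the ether can | the east bank: the acid flask, the ammonia bottle, the solvent jar]
6. Farmer goes back to the west bank with the acid flask.  [the west bank: the acid flask, the ether can | the east bank: the ammonia bottle, the solvent jar]
7. Farmer goes to the east bank with the ether can.  [the west bank: the acid flask | the east bank: the ammonia bottle, the ether can, the solvent jar]
8. Farmer goes back to the west bank alone.  [the west bank: the acid flask | the east bank: the ammonia bottle, the ether can, the solvent jar]
9. Farmer goes to the east bank with the acid flask.  [the west bank: — | the east bank: the acid flask, the ammonia bottle, the ether can, the solvent jar]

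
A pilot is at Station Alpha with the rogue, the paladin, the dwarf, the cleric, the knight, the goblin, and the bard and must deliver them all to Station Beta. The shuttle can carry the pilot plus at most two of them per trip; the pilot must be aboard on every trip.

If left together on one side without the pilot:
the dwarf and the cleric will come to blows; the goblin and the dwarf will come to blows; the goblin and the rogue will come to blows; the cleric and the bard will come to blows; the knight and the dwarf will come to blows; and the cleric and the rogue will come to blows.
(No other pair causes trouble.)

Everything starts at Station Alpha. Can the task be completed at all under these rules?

No

Whatever the first load, the items left behind include a forbidden pair without the pilot. No opening move is safe, so no plan exists.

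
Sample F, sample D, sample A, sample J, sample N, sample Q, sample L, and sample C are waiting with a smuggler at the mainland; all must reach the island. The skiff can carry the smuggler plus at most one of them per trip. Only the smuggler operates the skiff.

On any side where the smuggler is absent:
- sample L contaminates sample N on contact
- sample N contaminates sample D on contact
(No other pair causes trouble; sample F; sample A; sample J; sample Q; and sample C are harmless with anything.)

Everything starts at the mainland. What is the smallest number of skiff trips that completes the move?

Counting alone: the smuggler can take at most 1 across per trip to the island, so moving all 8 needs at least 8 loaded trips out, with a return between consecutive ones — at least 15 crossings.
The safety rule pushes this higher. Following every safe sequence of crossings, the most of the 8 that can be at the island as the skiff arrives there on crossing 15 is 7 — never all 8.
So no plan with fewer than 17 crossings exists, and this one achieves 17:
1. Smuggler goes to the island with sample N.  [the mainland: sample A, sample C, sample D, sample F, sample J, sample L, sample Q | the island: sample N]
2. Smuggler goes back to the mainland alone.  [the mainland: sample A, sample C, sample D, sample F, sample J, sample L, sample Q | the island: sample N]
3. Smuggler goes to the island with sample F.  [the mainland: sample A, sample C, sample D, sample J, sample L, sample Q | the island: sample F, sample N]
4. Smuggler goes back to the mainland alone.  [the mainland: sample A, sample C, sample D, sample J, sample L, sample Q | the island: sample F, sample N]
5. Smuggler goes to the island with sample D.  [the mainland: sample A, sample C, sample J, sample L, sample Q | the island: sample D, sample F, sample N]
6. Smuggler goes back to the mainland with sample N.  [the mainland: sample A, sample C, sample J, sample L, sample N, sample Q | the island: sample D, sample F]
7. Smuggler goes to the island with sample L.  [the mainland: sample A, sample C, sample J, sample N, sample Q | the island: sample D, sample F, sample L]
8. Smuggler goes back to the mainland alone.  [the mainland: sample A, sample C, sample J, sample N, sample Q | the island: sample D, sample F, sample L]
9. Smuggler goes to the island with sample A.  [the mainland: sample C, sample J, sample N, sample Q | the island: sample A, sample D, sample F, sample L]
10. Smuggler goes back to the mainland alone.  [the mainland: sample C, sample J, sample N, sample Q | the island: sample A, sample D, sample F, sample L]
11. Smuggler goes to the island with sample J.  [the mainland: sample C, sample N, sample Q | the island: sample A, sample D, sample F, sample J, sample L]
12. Smuggler goes back to the mainland alone.  [the mainland: sample C, sample N, sample Q | the island: sample A, sample D, sample F, sample J, sample L]
13. Smuggler goes to the island with sample Q.  [the mainland: sample C, sample N | the island: sample A, sample D, sample F, sample J, sample L, sample Q]
14. Smuggler goes back to the mainland alone.  [the mainland: sample C, sample N | the island: sample A, sample D, sample F, sample J, sample L, sample Q]
15. Smuggler goes to the island with sample C.  [the mainland: sample N | the island: sample A, sample C, sample D, sample F, sample J, sample L, sample Q]
16. Smuggler goes back to the mainland alone.  [the mainland: sample N | the island: sample A, sample C, sample D, sample F, sample J, sample L, sample Q]
17. Smuggler goes to the island with sample N.  [the mainland: — | the island: sample A, sample C, sample D, sample F, sample J, sample L, sample N, sample Q]

17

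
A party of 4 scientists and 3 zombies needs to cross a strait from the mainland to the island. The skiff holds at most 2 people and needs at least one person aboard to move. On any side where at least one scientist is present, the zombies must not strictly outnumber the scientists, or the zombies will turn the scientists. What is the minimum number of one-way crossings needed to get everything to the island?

Counting alone: each trip to the island takes at most 2 across and each return brings at least 1 back, so after t trips out (and t−1 returns) at most 2t − (t−1) of the 7 are across; that first reaches 7 at t = 6, so at least 11 crossings are needed.
The plan below uses exactly 11 crossings, so it is optimal:
1. 2 zombies → the island.  (the mainland: 4S 1Z; the island: 0S 2Z)
2. 1 zombie ← the mainland.  (the mainland: 4S 2Z; the island: 0S 1Z)
3. 2 zombies → the island.  (the mainland: 4S 0Z; the island: 0S 3Z)
4. 1 zombie ← the mainland.  (the mainland: 4S 1Z; the island: 0S 2Z)
5. 2 scientists → the island.  (the mainland: 2S 1Z; the island: 2S 2Z)
6. 1 zombie ← the mainland.  (the mainland: 2S 2Z; the island: 2S 1Z)
7. 1 scientist and 1 zombie → the island.  (the mainland: 1S 1Z; the island: 3S 2Z)
8. 1 scientist ← the mainland.  (the mainland: 2S 1Z; the island: 2S 2Z)
9. 1 scientist and 1 zombie → the island.  (the mainland: 1S 0Z; the island: 3S 3Z)
10. 1 zombie ← the mainland.  (the mainland: 1S 1Z; the island: 3S 2Z)
11. 1 scientist and 1 zombie → the island.  (the mainland: 0S 0Z; the island: 4S 3Z)

11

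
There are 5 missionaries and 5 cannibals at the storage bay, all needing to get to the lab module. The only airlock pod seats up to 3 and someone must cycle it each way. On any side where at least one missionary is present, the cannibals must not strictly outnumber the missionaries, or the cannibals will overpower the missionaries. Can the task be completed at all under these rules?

Yes

1. 2 cannibals → the lab module.  (the storage bay: 5M 3C; the lab module: 0M 2C)
2. 1 cannibal ← the storage bay.  (the storage bay: 5M 4C; the lab module: 0M 1C)
3. 3 cannibals → the lab module.  (the storage bay: 5M 1C; the lab module: 0M 4C)
4. 1 cannibal ← the storage bay.  (the storage bay: 5M 2C; the lab module: 0M 3C)
5. 3 missionaries → the lab module.  (the storage bay: 2M 2C; the lab module: 3M 3C)
6. 1 missionary and 1 cannibal ← the storage bay.  (the storage bay: 3M 3C; the lab module: 2M 2C)
7. 3 missionaries → the lab module.  (the storage bay: 0M 3C; the lab module: 5M 2C)
8. 1 cannibal ← the storage bay.  (the storage bay: 0M 4C; the lab module: 5M 1C)
9. 2 cannibals → the lab module.  (the storage bay: 0M 2C; the lab module: 5M 3C)
10. 1 cannibal ← the storage bay.  (the storage bay: 0M 3C; the lab module: 5M 2C)
11. 3 cannibals → the lab module.  (the storage bay: 0M 0C; the lab module: 5M 5C)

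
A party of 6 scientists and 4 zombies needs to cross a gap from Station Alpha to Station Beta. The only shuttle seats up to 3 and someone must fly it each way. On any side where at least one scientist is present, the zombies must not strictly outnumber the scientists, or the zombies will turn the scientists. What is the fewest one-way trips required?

Counting alone: each trip to Station Beta takes at most 3 across and each return brings at least 1 back, so after t trips out (and t−1 returns) at most 3t − (t−1) of the 10 are across; that first reaches 10 at t = 5, so at least 9 crossings are needed.
The plan below uses exactly 9 crossings, so it is optimal:
1. 2 zombies → Station Beta.  (Station Alpha: 6S 2Z; Station Beta: 0S 2Z)
2. 1 zombie ← Station Alpha.  (Station Alpha: 6S 3Z; Station Beta: 0S 1Z)
3. 3 zombies → Station Beta.  (Station Alpha: 6S 0Z; Station Beta: 0S 4Z)
4. 1 zombie ← Station Alpha.  (Station Alpha: 6S 1Z; Station Beta: 0S 3Z)
5. 3 scientists → Station Beta.  (Station Alpha: 3S 1Z; Station Beta: 3S 3Z)
6. 1 zombie ← Station Alpha.  (Station Alpha: 3S 2Z; Station Beta: 3S 2Z)
7. 1 scientist and 2 zombies → Station Beta.  (Station Alpha: 2S 0Z; Station Beta: 4S 4Z)
8. 1 zombie ← Station Alpha.  (Station Alpha: 2S 1Z; Station Beta: 4S 3Z)
9. 2 scientists and 1 zombie → Station Beta.  (Station Alpha: 0S 0Z; Station Beta: 6S 4Z)

9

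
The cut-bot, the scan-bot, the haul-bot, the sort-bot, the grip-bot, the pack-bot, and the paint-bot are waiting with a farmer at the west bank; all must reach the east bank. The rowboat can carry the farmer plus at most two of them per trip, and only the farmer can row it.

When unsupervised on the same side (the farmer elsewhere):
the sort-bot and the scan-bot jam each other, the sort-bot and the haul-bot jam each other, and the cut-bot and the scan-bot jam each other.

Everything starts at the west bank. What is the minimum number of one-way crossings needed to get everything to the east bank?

7

Counting alone: the farmer can take at most 2 across per trip to the east bank, so moving all 7 needs at least 4 loaded trips out, with a return between consecutive ones — at least 7 crossings.
The plan below uses exactly 7 crossings, so it is optimal:
1. Farmer goes to the east bank with the cut-bot and the sort-bot.
2. Farmer goes back to the west bank alone.
3. Farmer goes to the east bank with the grip-bot.
4. Farmer goes back to the west bank alone.
5. Farmer goes to the east bank with the pack-bot and the paint-bot.
6. Farmer goes back to the west bank alone.
7. Farmer goes to the east bank with the haul-bot and the scan-bot.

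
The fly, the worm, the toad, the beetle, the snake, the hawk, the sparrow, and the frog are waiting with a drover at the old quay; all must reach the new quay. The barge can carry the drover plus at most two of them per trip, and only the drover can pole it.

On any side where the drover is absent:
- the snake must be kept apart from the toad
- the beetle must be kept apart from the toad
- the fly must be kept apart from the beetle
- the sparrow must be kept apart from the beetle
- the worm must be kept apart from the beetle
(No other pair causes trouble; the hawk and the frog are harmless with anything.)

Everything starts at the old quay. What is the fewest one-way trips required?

9

Counting alone: the drover can take at most 2 across per trip to the new quay, so moving all 8 needs at least 4 loaded trips out, with a return between consecutive ones — at least 7 crossings.
The safety rule pushes this higher. Following every safe sequence of crossings, the most of the 8 that can be at the new quay as the barge arrives there on crossing 7 is 7 — never all 8.
So no plan with fewer than 9 crossings exists, and this one achieves 9:
1. Drover goes to the new quay with the beetle and the toad.  [the old quay: the fly, the frog, the hawk, the snake, the sparrow, the worm | the new quay: the beetle, the toad]
2. Drover goes back to the old quay with the toad.  [the old quay: the fly, the frog, the hawk, the snake, the sparrow, the toad, the worm | the new quay: the beetle]
3. Drover goes to the new quay with the fly and the toad.  [the old quay: the frog, the hawk, the snake, the sparrow, the worm | the new quay: the beetle, the fly, the toad]
4. Drover goes back to the old quay with the beetle.  [the old quay: the beetle, the frog, the hawk, the snake, the sparrow, the worm | the new quay: the fly, the toad]
5. Drover goes to the new quay with the sparrow and the worm.  [the old quay: the beetle, the frog, the hawk, the snake | the new quay: the fly, the sparrow, the toad, the worm]
6. Drover goes back to the old quay alone.  [the old quay: the beetle, the frog, the hawk, the snake | the new quay: the fly, the sparrow, the toad, the worm]
7. Drover goes to the new quay with the frog and the hawk.  [the old quay: the beetle, the snake | the new quay: the fly, the frog, the hawk, the sparrow, the toad, the worm]
8. Drover goes back to the old quay alone.  [the old quay: the beetle, the snake | the new quay: the fly, the frog, the hawk, the sparrow, the toad, the worm]
9. Drover goes to the new quay with the beetle and the snake.  [the old quay: — | the new quay: the beetle, the fly, the frog, the hawk, the snake, the sparrow, the toad, the worm]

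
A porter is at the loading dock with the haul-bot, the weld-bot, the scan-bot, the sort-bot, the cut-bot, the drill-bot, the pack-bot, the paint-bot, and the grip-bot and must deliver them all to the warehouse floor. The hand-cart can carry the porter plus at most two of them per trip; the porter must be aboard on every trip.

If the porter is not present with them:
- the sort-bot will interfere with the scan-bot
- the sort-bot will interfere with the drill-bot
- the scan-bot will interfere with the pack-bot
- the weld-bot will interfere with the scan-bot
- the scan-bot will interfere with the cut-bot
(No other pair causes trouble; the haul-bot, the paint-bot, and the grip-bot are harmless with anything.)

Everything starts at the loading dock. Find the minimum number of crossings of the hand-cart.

Counting alone: the porter can take at most 2 across per trip to the warehouse floor, so moving all 9 needs at least 5 loaded trips out, with a return between consecutive ones — at least 9 crossings.
The safety rule pushes this higher. Following every safe sequence of crossings, the most of the 9 that can be at the warehouse floor as the hand-cart arrives there on crossing 9 is 8 — never all 9.
So no plan with fewer than 11 crossings exists, and this one achieves 11:
1. Porter goes to the warehouse floor with the scan-bot and the sort-bot.  [the loading dock: the cut-bot, the drill-bot, the grip-bot, the haul-bot, the pack-bot, the paint-bot, the weld-bot | the warehouse floor: the scan-bot, the sort-bot]
2. Porter goes back to the loading dock with the scan-bot.  [the loading dock: the cut-bot, the drill-bot, the grip-bot, the haul-bot, the pack-bot, the paint-bot, the scan-bot, the weld-bot | the warehouse floor: the sort-bot]
3. Porter goes to the warehouse floor with the haul-bot and the scan-bot.  [the loading dock: the cut-bot, the drill-bot, the grip-bot, the pack-bot, the paint-bot, the weld-bot | the warehouse floor: the haul-bot, the scan-bot, the sort-bot]
4. Porter goes back to the loading dock with the scan-bot.  [the loading dock: the cut-bot, the drill-bot, the grip-bot, the pack-bot, the paint-bot, the scan-bot, the weld-bot | the warehouse floor: the haul-bot, the sort-bot]
5. Porter goes to the warehouse floor with the scan-bot and the weld-bot.  [the loading dock: the cut-bot, the drill-bot, the grip-bot, the pack-bot, the paint-bot | the warehouse floor: the haul-bot, the scan-bot, the sort-bot, the weld-bot]
6. Porter goes back to the loading dock with the scan-bot.  [the loading dock: the cut-bot, the drill-bot, the grip-bot, the pack-bot, the paint-bot, the scan-bot | the warehouse floor: the haul-bot, the sort-bot, the weld-bot]
7. Porter goes to the warehouse floor with the cut-bot and the pack-bot.  [the loading dock: the drill-bot, the grip-bot, the paint-bot, the scan-bot | the warehouse floor: the cut-bot, the haul-bot, the pack-bot, the sort-bot, the weld-bot]
8. Porter goes back to the loading dock alone.  [the loading dock: the drill-bot, the grip-bot, the paint-bot, the scan-bot | the warehouse floor: the cut-bot, the haul-bot, the pack-bot, the sort-bot, the weld-bot]
9. Porter goes to the warehouse floor with the grip-bot and the paint-bot.  [the loading dock: the drill-bot, the scan-bot | the warehouse floor: the cut-bot, the grip-bot, the haul-bot, the pack-bot, the paint-bot, the sort-bot, the weld-bot]
10. Porter goes back to the loading dock alone.  [the loading dock: the drill-bot, the scan-bot | the warehouse floor: the cut-bot, the grip-bot, the haul-bot, the pack-bot, the paint-bot, the sort-bot, the weld-bot]
11. Porter goes to the warehouse floor with the drill-bot and the scan-bot.  [the loading dock: — | the warehouse floor: the cut-bot, the drill-bot, the grip-bot, the haul-bot, the pack-bot, the paint-bot, the scan-bot, the sort-bot, the weld-bot]

11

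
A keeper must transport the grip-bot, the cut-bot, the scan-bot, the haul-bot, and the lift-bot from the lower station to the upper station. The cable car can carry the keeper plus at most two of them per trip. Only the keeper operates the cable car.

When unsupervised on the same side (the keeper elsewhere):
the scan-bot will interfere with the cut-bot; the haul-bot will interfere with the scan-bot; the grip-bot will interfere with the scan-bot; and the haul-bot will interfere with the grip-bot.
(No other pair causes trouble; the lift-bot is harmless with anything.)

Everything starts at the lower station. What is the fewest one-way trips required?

7

Counting alone: the keeper can take at most 2 across per trip to the upper station, so moving all 5 needs at least 3 loaded trips out, with a return between consecutive ones — at least 5 crossings.
The safety rule pushes this higher. Following every safe sequence of crossings, the most of the 5 that can be at the upper station as the cable car arrives there on crossing 5 is 4 — never all 5.
So no plan with fewer than 7 crossings exists, and this one achieves 7:
1. Keeper goes to the upper station with the grip-bot and the scan-bot.
2. Keeper goes back to the lower station with the grip-bot.
3. Keeper goes to the upper station with the cut-bot and the grip-bot.
4. Keeper goes back to the lower station with the scan-bot.
5. Keeper goes to the upper station with the lift-bot and the scan-bot.
6. Keeper goes back to the lower station with the scan-bot.
7. Keeper goes to the upper station with the haul-bot and the scan-bot.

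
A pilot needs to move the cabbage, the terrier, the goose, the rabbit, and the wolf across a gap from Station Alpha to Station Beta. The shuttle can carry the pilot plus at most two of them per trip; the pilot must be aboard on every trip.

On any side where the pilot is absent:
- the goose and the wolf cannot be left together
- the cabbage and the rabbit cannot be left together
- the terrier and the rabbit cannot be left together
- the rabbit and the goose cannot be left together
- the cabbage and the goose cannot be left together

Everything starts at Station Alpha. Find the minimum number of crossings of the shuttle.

7

Counting alone: the pilot can take at most 2 across per trip to Station Beta, so moving all 5 needs at least 3 loaded trips out, with a return between consecutive ones — at least 5 crossings.
The safety rule pushes this higher. Following every safe sequence of crossings, the most of the 5 that can be at Station Beta as the shuttle arrives there on crossing 5 is 4 — never all 5.
So no plan with fewer than 7 crossings exists, and this one achieves 7:
1. Pilot goes to Station Beta with the goose and the rabbit.
2. Pilot goes back to Station Alpha with the goose.
3. Pilot goes to Station Beta with the cabbage and the wolf.
4. Pilot goes back to Station Alpha with the cabbage.
5. Pilot goes to Station Beta with the cabbage and the terrier.
6. Pilot goes back to Station Alpha with the rabbit.
7. Pilot goes to Station Beta with the goose and the rabbit.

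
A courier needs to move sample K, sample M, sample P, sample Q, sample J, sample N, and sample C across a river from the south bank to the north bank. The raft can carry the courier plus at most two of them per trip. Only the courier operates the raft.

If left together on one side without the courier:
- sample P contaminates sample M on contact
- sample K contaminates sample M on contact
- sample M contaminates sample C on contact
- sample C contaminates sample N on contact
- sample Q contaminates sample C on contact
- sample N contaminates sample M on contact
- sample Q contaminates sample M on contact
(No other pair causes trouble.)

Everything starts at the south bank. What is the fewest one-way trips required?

Counting alone: the courier can take at most 2 across per trip to the north bank, so moving all 7 needs at least 4 loaded trips out, with a return between consecutive ones — at least 7 crossings.
The safety rule pushes this higher. Following every safe sequence of crossings, the most of the 7 that can be at the north bank as the raft arrives there on crossings 7, 9 is 5, 6 respectively — never all 7.
So no plan with fewer than 11 crossings exists, and this one achieves 11:
1. Courier goes to the north bank with sample C and sample M.  [the south bank: sample J, sample K, sample N, sample P, sample Q | the north bank: sample C, sample M]
2. Courier goes back to the south bank with sample M.  [the south bank: sample J, sample K, sample M, sample N, sample P, sample Q | the north bank: sample C]
3. Courier goes to the north bank with sample K and sample M.  [the south bank: sample J, sample N, sample P, sample Q | the north bank: sample C, sample K, sample M]
4. Courier goes back to the south bank with sample M.  [the south bank: sample J, sample M, sample N, sample P, sample Q | the north bank: sample C, sample K]
5. Courier goes to the north bank with sample M and sample P.  [the south bank: sample J, sample N, sample Q | the north bank: sample C, sample K, sample M, sample P]
6. Courier goes back to the south bank with sample M.  [the south bank: sample J, sample M, sample N, sample Q | the north bank: sample C, sample K, sample P]
7. Courier goes to the north bank with sample J and sample M.  [the south bank: sample N, sample Q | the north bank: sample C, sample J, sample K, sample M, sample P]
8. Courier goes back to the south bank with sample M.  [the south bank: sample M, sample N, sample Q | the north bank: sample C, sample J, sample K, sample P]
9. Courier goes to the north bank with sample N and sample Q.  [the south bank: sample M | the north bank: sample C, sample J, sample K, sample N, sample P, sample Q]
10. Courier goes back to the south bank with sample C.  [the south bank: sample C, sample M | the north bank: sample J, sample K, sample N, sample P, sample Q]
11. Courier goes to the north bank with sample C and sample M.  [the south bank: — | the north bank: sample C, sample J, sample K, sample M, sample N, sample P, sample Q]

11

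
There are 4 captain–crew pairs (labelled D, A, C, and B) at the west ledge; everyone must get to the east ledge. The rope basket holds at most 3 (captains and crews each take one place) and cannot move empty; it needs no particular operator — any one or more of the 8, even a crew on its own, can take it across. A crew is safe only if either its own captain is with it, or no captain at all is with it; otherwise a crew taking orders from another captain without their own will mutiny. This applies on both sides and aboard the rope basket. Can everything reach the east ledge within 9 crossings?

Yes

Yes — this plan uses 9 crossings (≤ 9):
1. captain D and crew D cross → the east ledge.
2. captain D crosses ← the west ledge.
3. captain A, captain D, and crew A cross → the east ledge.
4. captain D and crew D cross ← the west ledge.
5. captain B, captain C, and captain D cross → the east ledge.
6. crew A crosses ← the west ledge.
7. crew A and crew D cross → the east ledge.
8. crew D crosses ← the west ledge.
9. crew B, crew C, and crew D cross → the east ledge.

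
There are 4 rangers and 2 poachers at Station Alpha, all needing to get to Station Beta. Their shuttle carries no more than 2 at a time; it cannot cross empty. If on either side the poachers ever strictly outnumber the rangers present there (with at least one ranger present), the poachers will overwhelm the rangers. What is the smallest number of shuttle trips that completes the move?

9

Counting alone: each trip to Station Beta takes at most 2 across and each return brings at least 1 back, so after t trips out (and t−1 returns) at most 2t − (t−1) of the 6 are across; that first reaches 6 at t = 5, so at least 9 crossings are needed.
The plan below uses exactly 9 crossings, so it is optimal:
1. 2 poachers → Station Beta.  (Station Alpha: 4R 0P; Station Beta: 0R 2P)
2. 1 poacher ← Station Alpha.  (Station Alpha: 4R 1P; Station Beta: 0R 1P)
3. 2 rangers → Station Beta.  (Station Alpha: 2R 1P; Station Beta: 2R 1P)
4. 1 poacher ← Station Alpha.  (Station Alpha: 2R 2P; Station Beta: 2R 0P)
5. 2 poachers → Station Beta.  (Station Alpha: 2R 0P; Station Beta: 2R 2P)
6. 1 poacher ← Station Alpha.  (Station Alpha: 2R 1P; Station Beta: 2R 1P)
7. 1 ranger and 1 poacher → Station Beta.  (Station Alpha: 1R 0P; Station Beta: 3R 2P)
8. 1 poacher ← Station Alpha.  (Station Alpha: 1R 1P; Station Beta: 3R 1P)
9. 1 ranger and 1 poacher → Station Beta.  (Station Alpha: 0R 0P; Station Beta: 4R 2P)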